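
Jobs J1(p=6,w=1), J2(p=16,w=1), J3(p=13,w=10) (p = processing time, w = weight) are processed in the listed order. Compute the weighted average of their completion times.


Completion times:
  J1: C=6, w×C=1×6=6
  J2: C=22, w×C=1×22=22
  J3: C=35, w×C=10×35=350
Sum w×C = 378
Sum w = 12
Weighted avg = 378/12
= 31.50


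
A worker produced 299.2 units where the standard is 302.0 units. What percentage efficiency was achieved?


Efficiency = (actual / standard) × 100
= (299.2 / 302.0) × 100
= 99.1%


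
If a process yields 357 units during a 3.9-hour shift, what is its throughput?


Throughput = units / time
= 357 / 3.9
= 91.5 units/hour


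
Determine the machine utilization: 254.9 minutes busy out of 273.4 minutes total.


Utilization = busy / total × 100
= 254.9 / 273.4 × 100
= 93.2%


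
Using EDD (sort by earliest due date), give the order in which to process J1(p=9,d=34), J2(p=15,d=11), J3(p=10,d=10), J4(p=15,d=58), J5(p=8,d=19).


EDD: sort by earliest due date
  J3: d=10, p=10
  J2: d=11, p=15
  J5: d=19, p=8
  J1: d=34, p=9
  J4: d=58, p=15
Order: J3 → J2 → J5 → J1 → J4


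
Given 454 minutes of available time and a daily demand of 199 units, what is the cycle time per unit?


Cycle time = available time / demand
= 454 / 199
= 2.28 min/unit


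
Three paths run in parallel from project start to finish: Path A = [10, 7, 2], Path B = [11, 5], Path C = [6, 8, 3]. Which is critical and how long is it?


Path A: 10 + 7 + 2 = 19
Path B: 11 + 5 = 16
Path C: 6 + 8 + 3 = 17
Critical path = longest = max(19, 16, 17)
= 19 (Path A)


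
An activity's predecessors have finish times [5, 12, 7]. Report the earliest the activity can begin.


ES = max of all predecessor completion times
Predecessors: [5, 12, 7]
ES = max(5, 12, 7)
= 12


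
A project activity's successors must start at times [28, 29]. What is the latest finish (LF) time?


LF = min of all successor start times
Successors start at: [28, 29]
LF = min(28, 29)
= 28


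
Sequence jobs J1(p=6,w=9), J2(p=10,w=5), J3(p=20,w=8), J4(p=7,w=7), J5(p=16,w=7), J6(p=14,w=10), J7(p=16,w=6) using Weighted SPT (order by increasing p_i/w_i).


WSPT (Smith's rule): sort by p/w ascending
  J1: p/w = 6/9 = 0.667
  J4: p/w = 7/7 = 1.000
  J6: p/w = 14/10 = 1.400
  J2: p/w = 10/5 = 2.000
  J5: p/w = 16/7 = 2.286
  J3: p/w = 20/8 = 2.500
  J7: p/w = 16/6 = 2.667
Order: J1 → J4 → J6 → J2 → J5 → J3 → J7


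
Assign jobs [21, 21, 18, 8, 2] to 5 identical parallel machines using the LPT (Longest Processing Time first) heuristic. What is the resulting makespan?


Jobs (LPT sorted): [21, 21, 18, 8, 2]
Machines: 5
  J=21 → Machine 1 (load: 0+21=21)
  J=21 → Machine 2 (load: 0+21=21)
  J=18 → Machine 3 (load: 0+18=18)
  J=8 → Machine 4 (load: 0+8=8)
  J=2 → Machine 5 (load: 0+2=2)
Machine loads: [21, 21, 18, 8, 2]
Makespan = max = 21 time units


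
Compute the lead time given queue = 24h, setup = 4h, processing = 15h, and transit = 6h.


Lead time = queue + setup + processing + transit
= 24 + 4 + 15 + 6
= 49 hours


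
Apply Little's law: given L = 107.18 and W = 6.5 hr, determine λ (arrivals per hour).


Little's law: L = λW → λ = L / W
= 107.18 / 6.5
= 16.49 per hour


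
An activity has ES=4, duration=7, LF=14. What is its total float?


EF = ES + duration = 4 + 7 = 11
LS = LF - duration = 14 - 7 = 7
Total Float = LF - EF = 14 - 11
(or LS - ES = 7 - 4)
= 3


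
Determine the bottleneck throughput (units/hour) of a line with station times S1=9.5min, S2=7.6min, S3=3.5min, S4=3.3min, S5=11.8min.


Bottleneck = longest station time
Station times: [9.5, 7.6, 3.5, 3.3, 11.8]
Max = 11.8 min
Rate = 60 / 11.8
= 5.08 units/hour (bottleneck: 11.8min)


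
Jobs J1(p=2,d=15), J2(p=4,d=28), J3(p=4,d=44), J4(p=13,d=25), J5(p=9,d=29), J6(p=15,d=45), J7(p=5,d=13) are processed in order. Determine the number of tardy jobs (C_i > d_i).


Completion vs due date:
  J1: C=2, d=15 → on time
  J2: C=6, d=28 → on time
  J3: C=10, d=44 → on time
  J4: C=23, d=25 → on time
  J5: C=32, d=29 → TARDY
  J6: C=47, d=45 → TARDY
  J7: C=52, d=13 → TARDY
Tardy jobs: J5, J6, J7
Count = 3


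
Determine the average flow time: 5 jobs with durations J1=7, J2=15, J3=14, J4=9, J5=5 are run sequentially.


Completion times:
  J1: completes at 7
  J2: completes at 22
  J3: completes at 36
  J4: completes at 45
  J5: completes at 50
Sum = 160
Average = 160/5
= 32.00


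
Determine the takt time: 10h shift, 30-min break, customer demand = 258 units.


Available = 10×60 - 30 = 570 min
Takt time = 570 / 258
= 2.21 min/unit


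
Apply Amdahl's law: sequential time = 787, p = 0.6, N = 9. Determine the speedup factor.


Amdahl's law: T_p = T × ((1-p) + p/N)
= 787 × ((1-0.6) + 0.6/9)
= 787 × (0.40 + 0.0667)
= 787 × 0.4667
= 367.27
Speedup = 787/367.27
= 2.14×


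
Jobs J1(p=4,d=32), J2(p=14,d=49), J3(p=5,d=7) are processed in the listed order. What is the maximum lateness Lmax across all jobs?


Lateness per job (L = C - d):
  J1: C=4, d=32, L=-28
  J2: C=18, d=49, L=-31
  J3: C=23, d=7, L=16
Lmax = max(-28, -31, 16)
= 16


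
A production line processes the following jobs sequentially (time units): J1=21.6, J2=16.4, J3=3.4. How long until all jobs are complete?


Sequential makespan: sum all processing times
= 21.6 + 16.4 + 3.4
= 41.4 time units


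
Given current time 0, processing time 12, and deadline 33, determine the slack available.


Slack = due - current_time - processing
= 33 - 0 - 12
= 21


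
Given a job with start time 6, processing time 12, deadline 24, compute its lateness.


Completion = 6 + 12 = 18
Lateness = C - d = 18 - 24
= -6


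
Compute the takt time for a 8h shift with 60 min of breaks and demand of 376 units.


Available = 8×60 - 60 = 420 min
Takt time = 420 / 376
= 1.12 min/unit


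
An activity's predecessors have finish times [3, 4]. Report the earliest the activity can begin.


ES = max of all predecessor completion times
Predecessors: [3, 4]
ES = max(3, 4)
= 4


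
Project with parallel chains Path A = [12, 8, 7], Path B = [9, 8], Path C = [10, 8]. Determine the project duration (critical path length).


Path A: 12 + 8 + 7 = 27
Path B: 9 + 8 = 17
Path C: 10 + 8 = 18
Critical path = longest = max(27, 17, 18)
= 27 (Path A)


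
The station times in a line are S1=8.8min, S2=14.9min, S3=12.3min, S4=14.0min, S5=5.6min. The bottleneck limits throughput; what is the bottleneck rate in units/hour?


Bottleneck = longest station time
Station times: [8.8, 14.9, 12.3, 14.0, 5.6]
Max = 14.9 min
Rate = 60 / 14.9
= 4.03 units/hour (bottleneck: 14.9min)


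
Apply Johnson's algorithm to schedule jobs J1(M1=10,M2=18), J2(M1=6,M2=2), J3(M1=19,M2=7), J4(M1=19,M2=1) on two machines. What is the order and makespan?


Johnson's rule:
Group 1 (M1≤M2, sort by M1): ['J1']
Group 2 (M1>M2, sort desc M2): ['J3', 'J2', 'J4']
Sequence: J1 → J3 → J2 → J4
Makespan calculation:
  J1: M1 done=10, M2 done=28
  J3: M1 done=29, M2 done=36
  J2: M1 done=35, M2 done=38
  J4: M1 done=54, M2 done=55
= Sequence: J1 → J3 → J2 → J4, Makespan: 55


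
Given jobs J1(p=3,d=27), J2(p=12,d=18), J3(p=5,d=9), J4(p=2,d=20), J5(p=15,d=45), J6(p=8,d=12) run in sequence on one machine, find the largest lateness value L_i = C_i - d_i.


Lateness per job (L = C - d):
  J1: C=3, d=27, L=-24
  J2: C=15, d=18, L=-3
  J3: C=20, d=9, L=11
  J4: C=22, d=20, L=2
  J5: C=37, d=45, L=-8
  J6: C=45, d=12, L=33
Lmax = max(-24, -3, 11, 2, -8, 33)
= 33


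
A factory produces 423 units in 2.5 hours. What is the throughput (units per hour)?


Throughput = units / time
= 423 / 2.5
= 169.2 units/hour


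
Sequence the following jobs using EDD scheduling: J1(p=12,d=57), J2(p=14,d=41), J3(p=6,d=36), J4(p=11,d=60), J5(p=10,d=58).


EDD: sort by earliest due date
  J3: d=36, p=6
  J2: d=41, p=14
  J1: d=57, p=12
  J5: d=58, p=10
  J4: d=60, p=11
Order: J3 → J2 → J1 → J5 → J4


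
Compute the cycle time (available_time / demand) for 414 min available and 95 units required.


Cycle time = available time / demand
= 414 / 95
= 4.36 min/unit


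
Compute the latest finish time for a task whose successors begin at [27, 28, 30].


LF = min of all successor start times
Successors start at: [27, 28, 30]
LF = min(27, 28, 30)
= 27


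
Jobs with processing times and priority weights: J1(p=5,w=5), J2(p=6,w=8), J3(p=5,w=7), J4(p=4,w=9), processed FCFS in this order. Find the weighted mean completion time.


Completion times:
  J1: C=5, w×C=5×5=25
  J2: C=11, w×C=8×11=88
  J3: C=16, w×C=7×16=112
  J4: C=20, w×C=9×20=180
Sum w×C = 405
Sum w = 29
Weighted avg = 405/29
= 13.97


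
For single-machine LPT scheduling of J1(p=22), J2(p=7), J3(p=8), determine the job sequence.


LPT: sort by longest processing time first
  J1: p=22
  J3: p=8
  J2: p=7
Order: J1 → J3 → J2


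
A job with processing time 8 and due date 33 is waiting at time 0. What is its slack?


Slack = due - current_time - processing
= 33 - 0 - 8
= 25


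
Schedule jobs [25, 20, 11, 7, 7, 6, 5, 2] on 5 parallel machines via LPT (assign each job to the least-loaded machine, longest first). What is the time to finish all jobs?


Jobs (LPT sorted): [25, 20, 11, 7, 7, 6, 5, 2]
Machines: 5
  J=25 → Machine 1 (load: 0+25=25)
  J=20 → Machine 2 (load: 0+20=20)
  J=11 → Machine 3 (load: 0+11=11)
  J=7 → Machine 4 (load: 0+7=7)
  J=7 → Machine 5 (load: 0+7=7)
  J=6 → Machine 4 (load: 7+6=13)
  J=5 → Machine 5 (load: 7+5=12)
  J=2 → Machine 3 (load: 11+2=13)
Machine loads: [25, 20, 13, 13, 12]
Makespan = max = 25 time units


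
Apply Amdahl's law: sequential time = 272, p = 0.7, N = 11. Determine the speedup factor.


Amdahl's law: T_p = T × ((1-p) + p/N)
= 272 × ((1-0.7) + 0.7/11)
= 272 × (0.30 + 0.0636)
= 272 × 0.3636
= 98.91
Speedup = 272/98.91
= 2.75×


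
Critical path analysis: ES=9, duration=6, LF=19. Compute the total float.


EF = ES + duration = 9 + 6 = 15
LS = LF - duration = 19 - 6 = 13
Total Float = LF - EF = 19 - 15
(or LS - ES = 13 - 9)
= 4


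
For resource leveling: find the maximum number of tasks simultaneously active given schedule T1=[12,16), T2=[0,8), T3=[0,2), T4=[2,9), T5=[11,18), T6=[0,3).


Check each time point for overlaps:
  t=0: 3 tasks active (T2, T3, T6)
Max concurrent = 3


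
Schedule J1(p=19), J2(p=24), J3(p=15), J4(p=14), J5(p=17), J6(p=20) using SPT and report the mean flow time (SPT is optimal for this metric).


SPT order: J4 → J3 → J5 → J1 → J6 → J2
Completion times:
  J4: C=14
  J3: C=29
  J5: C=46
  J1: C=65
  J6: C=85
  J2: C=109
Sum = 348, n = 6
Mean flow = 348/6
= 58.00


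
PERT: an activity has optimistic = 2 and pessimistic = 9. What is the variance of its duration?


σ² = ((p - o) / 6)² = (p - o)² / 36
= (9 - 2)² / 36
= 7² / 36
= 49 / 36
= 1.3611


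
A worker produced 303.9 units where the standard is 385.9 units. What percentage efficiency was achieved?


Efficiency = (actual / standard) × 100
= (303.9 / 385.9) × 100
= 78.8%


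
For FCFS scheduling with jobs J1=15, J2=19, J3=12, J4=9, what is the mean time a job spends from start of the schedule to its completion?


Completion times:
  J1: completes at 15
  J2: completes at 34
  J3: completes at 46
  J4: completes at 55
Sum = 150
Average = 150/4
= 37.50


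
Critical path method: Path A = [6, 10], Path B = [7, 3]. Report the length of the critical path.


Path A: 6 + 10 = 16
Path B: 7 + 3 = 10
Critical path = longest = max(16, 10)
= 16 (Path A)


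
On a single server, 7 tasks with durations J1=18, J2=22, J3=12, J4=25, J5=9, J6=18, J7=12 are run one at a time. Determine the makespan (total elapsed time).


Sequential makespan: sum all processing times
= 18 + 22 + 12 + 25 + 9 + 18 + 12
= 116 time units


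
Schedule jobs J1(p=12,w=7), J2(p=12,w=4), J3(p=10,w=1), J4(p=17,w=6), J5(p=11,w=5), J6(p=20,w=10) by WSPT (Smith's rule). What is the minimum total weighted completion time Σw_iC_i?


WSPT order (by p/w): J1 → J6 → J5 → J4 → J2 → J3
  J1: C=12, w·C=7×12=84
  J6: C=32, w·C=10×32=320
  J5: C=43, w·C=5×43=215
  J4: C=60, w·C=6×60=360
  J2: C=72, w·C=4×72=288
  J3: C=82, w·C=1×82=82
Σ w·C = 1349
= 1349


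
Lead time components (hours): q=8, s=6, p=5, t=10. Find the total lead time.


Lead time = queue + setup + processing + transit
= 8 + 6 + 5 + 10
= 29 hours


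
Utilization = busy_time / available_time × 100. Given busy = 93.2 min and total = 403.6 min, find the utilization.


Utilization = busy / total × 100
= 93.2 / 403.6 × 100
= 23.1%


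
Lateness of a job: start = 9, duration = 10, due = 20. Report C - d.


Completion = 9 + 10 = 19
Lateness = C - d = 19 - 20
= -1


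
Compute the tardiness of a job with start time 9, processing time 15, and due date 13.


Completion = start + processing = 9 + 15 = 24
Tardiness = max(0, C - d) = max(0, 24 - 13)
= max(0, 11)
= 11


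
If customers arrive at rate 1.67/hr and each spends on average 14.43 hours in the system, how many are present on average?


Little's law: L = λ × W
= 1.67 × 14.43
= 24.10


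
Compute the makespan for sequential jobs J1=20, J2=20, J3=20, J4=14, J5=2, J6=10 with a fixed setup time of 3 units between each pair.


Makespan = Σ processing + (n-1) × setup
= (20 + 20 + 20 + 14 + 2 + 10) + (6-1)×3
= 86 + 15
= 101 time units


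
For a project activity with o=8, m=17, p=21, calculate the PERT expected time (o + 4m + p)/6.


te = (o + 4m + p) / 6
= (8 + 4×17 + 21) / 6
= (8 + 68 + 21) / 6
= 97 / 6
= 16.17


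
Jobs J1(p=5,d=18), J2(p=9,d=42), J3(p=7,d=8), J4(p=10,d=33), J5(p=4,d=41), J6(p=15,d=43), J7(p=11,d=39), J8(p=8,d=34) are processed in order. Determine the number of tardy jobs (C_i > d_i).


Completion vs due date:
  J1: C=5, d=18 → on time
  J2: C=14, d=42 → on time
  J3: C=21, d=8 → TARDY
  J4: C=31, d=33 → on time
  J5: C=35, d=41 → on time
  J6: C=50, d=43 → TARDY
  J7: C=61, d=39 → TARDY
  J8: C=69, d=34 → TARDY
Tardy jobs: J3, J6, J7, J8
Count = 4


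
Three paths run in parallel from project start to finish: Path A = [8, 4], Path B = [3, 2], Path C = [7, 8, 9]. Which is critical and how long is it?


Path A: 8 + 4 = 12
Path B: 3 + 2 = 5
Path C: 7 + 8 + 9 = 24
Critical path = longest = max(12, 5, 24)
= 24 (Path C)


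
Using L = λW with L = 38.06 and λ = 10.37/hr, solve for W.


Little's law: L = λW → W = L / λ
= 38.06 / 10.37
= 3.67 hours


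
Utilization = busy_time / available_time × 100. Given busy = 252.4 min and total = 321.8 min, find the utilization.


Utilization = busy / total × 100
= 252.4 / 321.8 × 100
= 78.4%


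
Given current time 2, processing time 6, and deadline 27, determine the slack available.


Slack = due - current_time - processing
= 27 - 2 - 6
= 19


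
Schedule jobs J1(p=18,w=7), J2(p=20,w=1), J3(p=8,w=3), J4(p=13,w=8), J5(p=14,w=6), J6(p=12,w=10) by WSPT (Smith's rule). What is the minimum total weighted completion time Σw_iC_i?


WSPT order (by p/w): J6 → J4 → J5 → J1 → J3 → J2
  J6: C=12, w·C=10×12=120
  J4: C=25, w·C=8×25=200
  J5: C=39, w·C=6×39=234
  J1: C=57, w·C=7×57=399
  J3: C=65, w·C=3×65=195
  J2: C=85, w·C=1×85=85
Σ w·C = 1233
= 1233


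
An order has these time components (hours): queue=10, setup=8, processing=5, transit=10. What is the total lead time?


Lead time = queue + setup + processing + transit
= 10 + 8 + 5 + 10
= 33 hours


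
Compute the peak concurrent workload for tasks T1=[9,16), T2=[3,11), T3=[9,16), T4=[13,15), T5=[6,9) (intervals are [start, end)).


Check each time point for overlaps:
  t=9: 3 tasks active (T1, T2, T3)
Max concurrent = 3


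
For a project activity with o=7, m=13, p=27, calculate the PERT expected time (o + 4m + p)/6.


te = (o + 4m + p) / 6
= (7 + 4×13 + 27) / 6
= (7 + 52 + 27) / 6
= 86 / 6
= 14.33


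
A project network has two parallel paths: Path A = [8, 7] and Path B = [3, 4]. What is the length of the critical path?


Path A: 8 + 7 = 15
Path B: 3 + 4 = 7
Critical path = longest = max(15, 7)
= 15 (Path A)


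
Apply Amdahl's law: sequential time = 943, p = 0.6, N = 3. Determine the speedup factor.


Amdahl's law: T_p = T × ((1-p) + p/N)
= 943 × ((1-0.6) + 0.6/3)
= 943 × (0.40 + 0.2000)
= 943 × 0.6000
= 565.80
Speedup = 943/565.80
= 1.67×


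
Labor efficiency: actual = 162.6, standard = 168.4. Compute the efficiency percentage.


Efficiency = (actual / standard) × 100
= (162.6 / 168.4) × 100
= 96.6%


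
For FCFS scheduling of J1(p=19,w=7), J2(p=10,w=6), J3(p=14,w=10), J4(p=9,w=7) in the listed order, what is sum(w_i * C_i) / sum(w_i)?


Completion times:
  J1: C=19, w×C=7×19=133
  J2: C=29, w×C=6×29=174
  J3: C=43, w×C=10×43=430
  J4: C=52, w×C=7×52=364
Sum w×C = 1101
Sum w = 30
Weighted avg = 1101/30
= 36.70


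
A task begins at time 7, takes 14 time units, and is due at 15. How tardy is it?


Completion = start + processing = 7 + 14 = 21
Tardiness = max(0, C - d) = max(0, 21 - 15)
= max(0, 6)
= 6


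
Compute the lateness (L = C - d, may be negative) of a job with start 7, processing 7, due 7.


Completion = 7 + 7 = 14
Lateness = C - d = 14 - 7
= 7


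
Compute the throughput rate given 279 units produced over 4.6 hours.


Throughput = units / time
= 279 / 4.6
= 60.7 units/hour


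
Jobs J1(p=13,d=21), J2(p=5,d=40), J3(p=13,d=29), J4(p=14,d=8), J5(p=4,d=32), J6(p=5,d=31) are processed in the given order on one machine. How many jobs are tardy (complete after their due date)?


Completion vs due date:
  J1: C=13, d=21 → on time
  J2: C=18, d=40 → on time
  J3: C=31, d=29 → TARDY
  J4: C=45, d=8 → TARDY
  J5: C=49, d=32 → TARDY
  J6: C=54, d=31 → TARDY
Tardy jobs: J3, J4, J5, J6
Count = 4


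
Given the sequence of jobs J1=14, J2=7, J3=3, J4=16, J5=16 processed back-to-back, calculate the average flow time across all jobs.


Completion times:
  J1: completes at 14
  J2: completes at 21
  J3: completes at 24
  J4: completes at 40
  J5: completes at 56
Sum = 155
Average = 155/5
= 31.00


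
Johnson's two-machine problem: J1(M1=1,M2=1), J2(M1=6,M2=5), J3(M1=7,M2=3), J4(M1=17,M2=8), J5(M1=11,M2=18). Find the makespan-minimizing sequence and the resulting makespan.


Johnson's rule:
Group 1 (M1≤M2, sort by M1): ['J1', 'J5']
Group 2 (M1>M2, sort desc M2): ['J4', 'J2', 'J3']
Sequence: J1 → J5 → J4 → J2 → J3
Makespan calculation:
  J1: M1 done=1, M2 done=2
  J5: M1 done=12, M2 done=30
  J4: M1 done=29, M2 done=38
  J2: M1 done=35, M2 done=43
  J3: M1 done=42, M2 done=46
= Sequence: J1 → J5 → J4 → J2 → J3, Makespan: 46


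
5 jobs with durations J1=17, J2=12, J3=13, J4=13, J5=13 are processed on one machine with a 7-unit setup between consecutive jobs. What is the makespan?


Makespan = Σ processing + (n-1) × setup
= (17 + 12 + 13 + 13 + 13) + (5-1)×7
= 68 + 28
= 96 time units


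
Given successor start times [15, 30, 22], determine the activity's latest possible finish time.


LF = min of all successor start times
Successors start at: [15, 30, 22]
LF = min(15, 30, 22)
= 15


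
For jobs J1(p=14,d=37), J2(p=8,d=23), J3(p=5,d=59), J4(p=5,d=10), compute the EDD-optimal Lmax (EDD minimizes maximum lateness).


EDD order: J4 → J2 → J1 → J3
Completion and lateness:
  J4: C=5, d=10, L=5-10=-5
  J2: C=13, d=23, L=13-23=-10
  J1: C=27, d=37, L=27-37=-10
  J3: C=32, d=59, L=32-59=-27
Lmax = max(-5, -10, -10, -27)
= -5


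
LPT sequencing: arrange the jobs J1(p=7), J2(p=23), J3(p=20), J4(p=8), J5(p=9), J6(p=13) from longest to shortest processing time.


LPT: sort by longest processing time first
  J2: p=23
  J3: p=20
  J6: p=13
  J5: p=9
  J4: p=8
  J1: p=7
Order: J2 → J3 → J6 → J5 → J4 → J1


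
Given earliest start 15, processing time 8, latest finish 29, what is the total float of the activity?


EF = ES + duration = 15 + 8 = 23
LS = LF - duration = 29 - 8 = 21
Total Float = LF - EF = 29 - 23
(or LS - ES = 21 - 15)
= 6


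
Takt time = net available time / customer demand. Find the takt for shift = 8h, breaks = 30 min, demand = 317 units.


Available = 8×60 - 30 = 450 min
Takt time = 450 / 317
= 1.42 min/unit


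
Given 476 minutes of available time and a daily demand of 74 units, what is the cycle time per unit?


Cycle time = available time / demand
= 476 / 74
= 6.43 min/unit


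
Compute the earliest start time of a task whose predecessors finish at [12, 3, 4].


ES = max of all predecessor completion times
Predecessors: [12, 3, 4]
ES = max(12, 3, 4)
= 12


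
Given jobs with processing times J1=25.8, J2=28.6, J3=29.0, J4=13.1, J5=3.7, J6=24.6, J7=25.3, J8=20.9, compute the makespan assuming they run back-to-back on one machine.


Sequential makespan: sum all processing times
= 25.8 + 28.6 + 29.0 + 13.1 + 3.7 + 24.6 + 25.3 + 20.9
= 171.0 time units


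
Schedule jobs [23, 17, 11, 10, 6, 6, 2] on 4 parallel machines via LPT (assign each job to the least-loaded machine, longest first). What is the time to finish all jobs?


Jobs (LPT sorted): [23, 17, 11, 10, 6, 6, 2]
Machines: 4
  J=23 → Machine 1 (load: 0+23=23)
  J=17 → Machine 2 (load: 0+17=17)
  J=11 → Machine 3 (load: 0+11=11)
  J=10 → Machine 4 (load: 0+10=10)
  J=6 → Machine 4 (load: 10+6=16)
  J=6 → Machine 3 (load: 11+6=17)
  J=2 → Machine 4 (load: 16+2=18)
Machine loads: [23, 17, 17, 18]
Makespan = max = 23 time units


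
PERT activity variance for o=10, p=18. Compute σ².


σ² = ((p - o) / 6)² = (p - o)² / 36
= (18 - 10)² / 36
= 8² / 36
= 64 / 36
= 1.7778


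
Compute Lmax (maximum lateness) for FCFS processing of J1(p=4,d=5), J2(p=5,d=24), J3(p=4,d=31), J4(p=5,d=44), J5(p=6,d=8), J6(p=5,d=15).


Lateness per job (L = C - d):
  J1: C=4, d=5, L=-1
  J2: C=9, d=24, L=-15
  J3: C=13, d=31, L=-18
  J4: C=18, d=44, L=-26
  J5: C=24, d=8, L=16
  J6: C=29, d=15, L=14
Lmax = max(-1, -15, -18, -26, 16, 14)
= 16


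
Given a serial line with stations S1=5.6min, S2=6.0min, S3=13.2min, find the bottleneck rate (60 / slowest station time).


Bottleneck = longest station time
Station times: [5.6, 6.0, 13.2]
Max = 13.2 min
Rate = 60 / 13.2
= 4.55 units/hour (bottleneck: 13.2min)


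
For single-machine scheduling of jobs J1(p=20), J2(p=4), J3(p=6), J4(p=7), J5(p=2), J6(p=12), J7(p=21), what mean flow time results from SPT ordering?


SPT order: J5 → J2 → J3 → J4 → J6 → J1 → J7
Completion times:
  J5: C=2
  J2: C=6
  J3: C=12
  J4: C=19
  J6: C=31
  J1: C=51
  J7: C=72
Sum = 193, n = 7
Mean flow = 193/7
= 27.57


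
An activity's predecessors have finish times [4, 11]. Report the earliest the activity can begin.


ES = max of all predecessor completion times
Predecessors: [4, 11]
ES = max(4, 11)
= 11


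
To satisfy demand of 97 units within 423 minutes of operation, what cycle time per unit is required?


Cycle time = available time / demand
= 423 / 97
= 4.36 min/unit


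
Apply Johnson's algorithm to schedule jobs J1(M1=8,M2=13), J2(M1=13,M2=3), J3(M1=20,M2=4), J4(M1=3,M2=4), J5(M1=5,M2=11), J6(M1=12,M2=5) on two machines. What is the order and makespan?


Johnson's rule:
Group 1 (M1≤M2, sort by M1): ['J4', 'J5', 'J1']
Group 2 (M1>M2, sort desc M2): ['J6', 'J3', 'J2']
Sequence: J4 → J5 → J1 → J6 → J3 → J2
Makespan calculation:
  J4: M1 done=3, M2 done=7
  J5: M1 done=8, M2 done=19
  J1: M1 done=16, M2 done=32
  J6: M1 done=28, M2 done=37
  J3: M1 done=48, M2 done=52
  J2: M1 done=61, M2 done=64
= Sequence: J4 → J5 → J1 → J6 → J3 → J2, Makespan: 64


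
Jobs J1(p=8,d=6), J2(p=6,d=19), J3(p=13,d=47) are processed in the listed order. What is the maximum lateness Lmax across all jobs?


Lateness per job (L = C - d):
  J1: C=8, d=6, L=2
  J2: C=14, d=19, L=-5
  J3: C=27, d=47, L=-20
Lmax = max(2, -5, -20)
= 2


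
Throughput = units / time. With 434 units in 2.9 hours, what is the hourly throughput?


Throughput = units / time
= 434 / 2.9
= 149.7 units/hour


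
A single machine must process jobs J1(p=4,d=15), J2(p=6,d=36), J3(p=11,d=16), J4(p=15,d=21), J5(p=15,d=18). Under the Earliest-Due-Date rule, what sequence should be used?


EDD: sort by earliest due date
  J1: d=15, p=4
  J3: d=16, p=11
  J5: d=18, p=15
  J4: d=21, p=15
  J2: d=36, p=6
Order: J1 → J3 → J5 → J4 → J2


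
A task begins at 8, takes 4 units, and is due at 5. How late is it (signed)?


Completion = 8 + 4 = 12
Lateness = C - d = 12 - 5
= 7


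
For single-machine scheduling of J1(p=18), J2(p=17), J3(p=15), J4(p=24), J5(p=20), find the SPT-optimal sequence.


SPT: sort by shortest processing time
  J3: p=15
  J2: p=17
  J1: p=18
  J5: p=20
  J4: p=24
Order: J3 → J2 → J1 → J5 → J4


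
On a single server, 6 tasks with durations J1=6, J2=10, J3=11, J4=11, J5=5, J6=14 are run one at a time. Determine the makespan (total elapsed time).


Sequential makespan: sum all processing times
= 6 + 10 + 11 + 11 + 5 + 14
= 57 time units


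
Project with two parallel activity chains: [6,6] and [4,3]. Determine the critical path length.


Path A: 6 + 6 = 12
Path B: 4 + 3 = 7
Critical path = longest = max(12, 7)
= 12 (Path A)


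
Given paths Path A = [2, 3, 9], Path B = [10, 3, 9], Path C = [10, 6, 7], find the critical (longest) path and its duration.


Path A: 2 + 3 + 9 = 14
Path B: 10 + 3 + 9 = 22
Path C: 10 + 6 + 7 = 23
Critical path = longest = max(14, 22, 23)
= 23 (Path C)


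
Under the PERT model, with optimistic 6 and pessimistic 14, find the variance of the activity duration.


σ² = ((p - o) / 6)² = (p - o)² / 36
= (14 - 6)² / 36
= 8² / 36
= 64 / 36
= 1.7778


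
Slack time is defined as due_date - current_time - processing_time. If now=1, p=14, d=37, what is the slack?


Slack = due - current_time - processing
= 37 - 1 - 14
= 22


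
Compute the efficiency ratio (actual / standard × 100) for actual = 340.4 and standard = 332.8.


Efficiency = (actual / standard) × 100
= (340.4 / 332.8) × 100
= 102.3%


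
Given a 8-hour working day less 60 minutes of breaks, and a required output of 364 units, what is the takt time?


Available = 8×60 - 60 = 420 min
Takt time = 420 / 364
= 1.15 min/unit


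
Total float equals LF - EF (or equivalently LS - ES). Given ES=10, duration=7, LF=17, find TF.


EF = ES + duration = 10 + 7 = 17
LS = LF - duration = 17 - 7 = 10
Total Float = LF - EF = 17 - 17
(or LS - ES = 10 - 10)
= 0


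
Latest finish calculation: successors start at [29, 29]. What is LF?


LF = min of all successor start times
Successors start at: [29, 29]
LF = min(29, 29)
= 29


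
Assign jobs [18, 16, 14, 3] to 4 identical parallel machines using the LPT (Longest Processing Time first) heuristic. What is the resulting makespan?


Jobs (LPT sorted): [18, 16, 14, 3]
Machines: 4
  J=18 → Machine 1 (load: 0+18=18)
  J=16 → Machine 2 (load: 0+16=16)
  J=14 → Machine 3 (load: 0+14=14)
  J=3 → Machine 4 (load: 0+3=3)
Machine loads: [18, 16, 14, 3]
Makespan = max = 18 time units


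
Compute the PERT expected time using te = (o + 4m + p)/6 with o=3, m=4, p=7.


te = (o + 4m + p) / 6
= (3 + 4×4 + 7) / 6
= (3 + 16 + 7) / 6
= 26 / 6
= 4.33


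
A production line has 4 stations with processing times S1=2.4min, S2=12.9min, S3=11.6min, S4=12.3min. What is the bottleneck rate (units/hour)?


Bottleneck = longest station time
Station times: [2.4, 12.9, 11.6, 12.3]
Max = 12.9 min
Rate = 60 / 12.9
= 4.65 units/hour (bottleneck: 12.9min)


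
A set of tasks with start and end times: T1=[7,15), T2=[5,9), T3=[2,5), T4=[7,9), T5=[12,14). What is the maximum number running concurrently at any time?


Check each time point for overlaps:
  t=7: 3 tasks active (T1, T2, T4)
Max concurrent = 3


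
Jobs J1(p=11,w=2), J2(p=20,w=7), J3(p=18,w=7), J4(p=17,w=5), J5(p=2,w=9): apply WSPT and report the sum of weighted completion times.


WSPT order (by p/w): J5 → J3 → J2 → J4 → J1
  J5: C=2, w·C=9×2=18
  J3: C=20, w·C=7×20=140
  J2: C=40, w·C=7×40=280
  J4: C=57, w·C=5×57=285
  J1: C=68, w·C=2×68=136
Σ w·C = 859
= 859


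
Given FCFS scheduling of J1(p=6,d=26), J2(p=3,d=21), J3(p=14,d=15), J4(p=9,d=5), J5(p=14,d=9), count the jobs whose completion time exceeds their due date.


Completion vs due date:
  J1: C=6, d=26 → on time
  J2: C=9, d=21 → on time
  J3: C=23, d=15 → TARDY
  J4: C=32, d=5 → TARDY
  J5: C=46, d=9 → TARDY
Tardy jobs: J3, J4, J5
Count = 3


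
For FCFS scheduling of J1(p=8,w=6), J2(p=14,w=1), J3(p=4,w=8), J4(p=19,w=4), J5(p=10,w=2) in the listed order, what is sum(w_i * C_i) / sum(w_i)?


Completion times:
  J1: C=8, w×C=6×8=48
  J2: C=22, w×C=1×22=22
  J3: C=26, w×C=8×26=208
  J4: C=45, w×C=4×45=180
  J5: C=55, w×C=2×55=110
Sum w×C = 568
Sum w = 21
Weighted avg = 568/21
= 27.05


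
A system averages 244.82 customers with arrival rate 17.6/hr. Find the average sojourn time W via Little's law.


Little's law: L = λW → W = L / λ
= 244.82 / 17.6
= 13.91 hours


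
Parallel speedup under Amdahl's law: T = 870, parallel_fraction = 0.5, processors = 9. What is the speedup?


Amdahl's law: T_p = T × ((1-p) + p/N)
= 870 × ((1-0.5) + 0.5/9)
= 870 × (0.50 + 0.0556)
= 870 × 0.5556
= 483.33
Speedup = 870/483.33
= 1.80×


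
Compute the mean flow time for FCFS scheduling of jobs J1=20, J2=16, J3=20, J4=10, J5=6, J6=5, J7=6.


Completion times:
  J1: completes at 20
  J2: completes at 36
  J3: completes at 56
  J4: completes at 66
  J5: completes at 72
  J6: completes at 77
  J7: completes at 83
Sum = 410
Average = 410/7
= 58.57


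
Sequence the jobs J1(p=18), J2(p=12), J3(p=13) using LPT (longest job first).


LPT: sort by longest processing time first
  J1: p=18
  J3: p=13
  J2: p=12
Order: J1 → J3 → J2


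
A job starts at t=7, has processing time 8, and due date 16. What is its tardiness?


Completion = start + processing = 7 + 8 = 15
Tardiness = max(0, C - d) = max(0, 15 - 16)
= max(0, -1)
= 0


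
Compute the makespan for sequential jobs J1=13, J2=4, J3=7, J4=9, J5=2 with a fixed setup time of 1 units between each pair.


Makespan = Σ processing + (n-1) × setup
= (13 + 4 + 7 + 9 + 2) + (5-1)×1
= 35 + 4
= 39 time units


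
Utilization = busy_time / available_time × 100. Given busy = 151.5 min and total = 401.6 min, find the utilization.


Utilization = busy / total × 100
= 151.5 / 401.6 × 100
= 37.7%


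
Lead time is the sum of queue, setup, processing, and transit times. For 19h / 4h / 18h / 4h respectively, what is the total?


Lead time = queue + setup + processing + transit
= 19 + 4 + 18 + 4
= 45 hours


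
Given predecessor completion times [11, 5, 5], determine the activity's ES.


ES = max of all predecessor completion times
Predecessors: [11, 5, 5]
ES = max(11, 5, 5)
= 11


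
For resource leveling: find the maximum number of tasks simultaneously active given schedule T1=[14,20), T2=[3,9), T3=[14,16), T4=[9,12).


Check each time point for overlaps:
  t=14: 2 tasks active (T1, T3)
Max concurrent = 2


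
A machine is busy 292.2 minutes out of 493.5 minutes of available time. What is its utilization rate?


Utilization = busy / total × 100
= 292.2 / 493.5 × 100
= 59.2%


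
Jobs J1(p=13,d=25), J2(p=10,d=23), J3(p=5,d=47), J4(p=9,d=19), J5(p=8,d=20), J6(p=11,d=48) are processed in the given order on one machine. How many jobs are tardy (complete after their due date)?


Completion vs due date:
  J1: C=13, d=25 → on time
  J2: C=23, d=23 → on time
  J3: C=28, d=47 → on time
  J4: C=37, d=19 → TARDY
  J5: C=45, d=20 → TARDY
  J6: C=56, d=48 → TARDY
Tardy jobs: J4, J5, J6
Count = 3


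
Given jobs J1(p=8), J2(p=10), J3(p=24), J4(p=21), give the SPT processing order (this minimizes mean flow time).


SPT: sort by shortest processing time
  J1: p=8
  J2: p=10
  J4: p=21
  J3: p=24
Order: J1 → J2 → J4 → J3


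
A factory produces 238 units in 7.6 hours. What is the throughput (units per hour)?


Throughput = units / time
= 238 / 7.6
= 31.3 units/hour


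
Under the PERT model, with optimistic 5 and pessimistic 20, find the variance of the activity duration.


σ² = ((p - o) / 6)² = (p - o)² / 36
= (20 - 5)² / 36
= 15² / 36
= 225 / 36
= 6.2500


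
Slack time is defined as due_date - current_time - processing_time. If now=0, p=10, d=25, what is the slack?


Slack = due - current_time - processing
= 25 - 0 - 10
= 15


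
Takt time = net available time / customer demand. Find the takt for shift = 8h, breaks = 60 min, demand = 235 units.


Available = 8×60 - 60 = 420 min
Takt time = 420 / 235
= 1.79 min/unit


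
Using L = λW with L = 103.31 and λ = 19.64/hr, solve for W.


Little's law: L = λW → W = L / λ
= 103.31 / 19.64
= 5.26 hours


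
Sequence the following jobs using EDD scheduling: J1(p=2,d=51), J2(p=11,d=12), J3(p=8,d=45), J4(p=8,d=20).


EDD: sort by earliest due date
  J2: d=12, p=11
  J4: d=20, p=8
  J3: d=45, p=8
  J1: d=51, p=2
Order: J2 → J4 → J3 → J1


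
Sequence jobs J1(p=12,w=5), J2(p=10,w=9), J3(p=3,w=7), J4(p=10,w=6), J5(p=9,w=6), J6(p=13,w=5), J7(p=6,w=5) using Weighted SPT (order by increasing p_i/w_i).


WSPT (Smith's rule): sort by p/w ascending
  J3: p/w = 3/7 = 0.429
  J2: p/w = 10/9 = 1.111
  J7: p/w = 6/5 = 1.200
  J5: p/w = 9/6 = 1.500
  J4: p/w = 10/6 = 1.667
  J1: p/w = 12/5 = 2.400
  J6: p/w = 13/5 = 2.600
Order: J3 → J2 → J7 → J5 → J4 → J1 → J6


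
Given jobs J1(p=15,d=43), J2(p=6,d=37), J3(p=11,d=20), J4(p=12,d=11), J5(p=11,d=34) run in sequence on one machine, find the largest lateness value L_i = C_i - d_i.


Lateness per job (L = C - d):
  J1: C=15, d=43, L=-28
  J2: C=21, d=37, L=-16
  J3: C=32, d=20, L=12
  J4: C=44, d=11, L=33
  J5: C=55, d=34, L=21
Lmax = max(-28, -16, 12, 33, 21)
= 33


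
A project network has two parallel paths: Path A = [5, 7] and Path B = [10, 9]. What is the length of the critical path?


Path A: 5 + 7 = 12
Path B: 10 + 9 = 19
Critical path = longest = max(12, 19)
= 19 (Path B)


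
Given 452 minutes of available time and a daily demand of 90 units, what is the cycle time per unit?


Cycle time = available time / demand
= 452 / 90
= 5.02 min/unit


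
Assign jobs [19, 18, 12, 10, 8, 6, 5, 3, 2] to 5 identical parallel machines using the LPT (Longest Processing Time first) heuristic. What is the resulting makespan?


Jobs (LPT sorted): [19, 18, 12, 10, 8, 6, 5, 3, 2]
Machines: 5
  J=19 → Machine 1 (load: 0+19=19)
  J=18 → Machine 2 (load: 0+18=18)
  J=12 → Machine 3 (load: 0+12=12)
  J=10 → Machine 4 (load: 0+10=10)
  J=8 → Machine 5 (load: 0+8=8)
  J=6 → Machine 5 (load: 8+6=14)
  J=5 → Machine 4 (load: 10+5=15)
  J=3 → Machine 3 (load: 12+3=15)
  J=2 → Machine 5 (load: 14+2=16)
Machine loads: [19, 18, 15, 15, 16]
Makespan = max = 19 time units


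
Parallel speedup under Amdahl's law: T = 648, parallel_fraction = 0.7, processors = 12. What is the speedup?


Amdahl's law: T_p = T × ((1-p) + p/N)
= 648 × ((1-0.7) + 0.7/12)
= 648 × (0.30 + 0.0583)
= 648 × 0.3583
= 232.20
Speedup = 648/232.20
= 2.79×


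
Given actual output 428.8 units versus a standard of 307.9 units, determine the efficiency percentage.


Efficiency = (actual / standard) × 100
= (428.8 / 307.9) × 100
= 139.3%


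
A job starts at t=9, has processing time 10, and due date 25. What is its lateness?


Completion = 9 + 10 = 19
Lateness = C - d = 19 - 25
= -6


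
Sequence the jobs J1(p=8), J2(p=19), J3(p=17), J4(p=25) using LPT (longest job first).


LPT: sort by longest processing time first
  J4: p=25
  J2: p=19
  J3: p=17
  J1: p=8
Order: J4 → J2 → J3 → J1


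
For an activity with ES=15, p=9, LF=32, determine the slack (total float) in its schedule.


EF = ES + duration = 15 + 9 = 24
LS = LF - duration = 32 - 9 = 23
Total Float = LF - EF = 32 - 24
(or LS - ES = 23 - 15)
= 8


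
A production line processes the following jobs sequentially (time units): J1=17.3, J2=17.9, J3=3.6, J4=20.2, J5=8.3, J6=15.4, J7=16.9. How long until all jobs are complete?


Sequential makespan: sum all processing times
= 17.3 + 17.9 + 3.6 + 20.2 + 8.3 + 15.4 + 16.9
= 99.6 time units


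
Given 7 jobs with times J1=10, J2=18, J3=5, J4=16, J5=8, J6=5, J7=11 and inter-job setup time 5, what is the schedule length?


Makespan = Σ processing + (n-1) × setup
= (10 + 18 + 5 + 16 + 8 + 5 + 11) + (7-1)×5
= 73 + 30
= 103 time units


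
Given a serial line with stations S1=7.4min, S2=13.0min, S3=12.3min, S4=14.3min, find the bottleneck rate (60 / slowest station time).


Bottleneck = longest station time
Station times: [7.4, 13.0, 12.3, 14.3]
Max = 14.3 min
Rate = 60 / 14.3
= 4.20 units/hour (bottleneck: 14.3min)


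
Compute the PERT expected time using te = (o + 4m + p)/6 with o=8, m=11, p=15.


te = (o + 4m + p) / 6
= (8 + 4×11 + 15) / 6
= (8 + 44 + 15) / 6
= 67 / 6
= 11.17


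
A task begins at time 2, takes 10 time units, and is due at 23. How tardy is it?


Completion = start + processing = 2 + 10 = 12
Tardiness = max(0, C - d) = max(0, 12 - 23)
= max(0, -11)
= 0


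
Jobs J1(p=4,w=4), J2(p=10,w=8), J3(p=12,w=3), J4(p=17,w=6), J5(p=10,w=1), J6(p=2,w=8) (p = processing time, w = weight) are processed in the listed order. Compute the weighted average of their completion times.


Completion times:
  J1: C=4, w×C=4×4=16
  J2: C=14, w×C=8×14=112
  J3: C=26, w×C=3×26=78
  J4: C=43, w×C=6×43=258
  J5: C=53, w×C=1×53=53
  J6: C=55, w×C=8×55=440
Sum w×C = 957
Sum w = 30
Weighted avg = 957/30
= 31.90


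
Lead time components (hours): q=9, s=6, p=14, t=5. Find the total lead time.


Lead time = queue + setup + processing + transit
= 9 + 6 + 14 + 5
= 34 hours


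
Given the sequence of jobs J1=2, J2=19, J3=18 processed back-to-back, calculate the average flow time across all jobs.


Completion times:
  J1: completes at 2
  J2: completes at 21
  J3: completes at 39
Sum = 62
Average = 62/3
= 20.67


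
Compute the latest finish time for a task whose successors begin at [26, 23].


LF = min of all successor start times
Successors start at: [26, 23]
LF = min(26, 23)
= 23


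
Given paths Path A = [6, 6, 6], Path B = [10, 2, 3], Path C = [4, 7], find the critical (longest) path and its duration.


Path A: 6 + 6 + 6 = 18
Path B: 10 + 2 + 3 = 15
Path C: 4 + 7 = 11
Critical path = longest = max(18, 15, 11)
= 18 (Path A)


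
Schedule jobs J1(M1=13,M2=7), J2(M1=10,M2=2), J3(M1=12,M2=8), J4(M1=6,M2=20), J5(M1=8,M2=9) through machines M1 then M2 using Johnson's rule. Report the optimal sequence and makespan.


Johnson's rule:
Group 1 (M1≤M2, sort by M1): ['J4', 'J5']
Group 2 (M1>M2, sort desc M2): ['J3', 'J1', 'J2']
Sequence: J4 → J5 → J3 → J1 → J2
Makespan calculation:
  J4: M1 done=6, M2 done=26
  J5: M1 done=14, M2 done=35
  J3: M1 done=26, M2 done=43
  J1: M1 done=39, M2 done=50
  J2: M1 done=49, M2 done=52
= Sequence: J4 → J5 → J3 → J1 → J2, Makespan: 52


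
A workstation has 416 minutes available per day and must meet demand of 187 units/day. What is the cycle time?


Cycle time = available time / demand
= 416 / 187
= 2.22 min/unit


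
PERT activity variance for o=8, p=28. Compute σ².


σ² = ((p - o) / 6)² = (p - o)² / 36
= (28 - 8)² / 36
= 20² / 36
= 400 / 36
= 11.1111


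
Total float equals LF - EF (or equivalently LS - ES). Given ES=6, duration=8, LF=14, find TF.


EF = ES + duration = 6 + 8 = 14
LS = LF - duration = 14 - 8 = 6
Total Float = LF - EF = 14 - 14
(or LS - ES = 6 - 6)
= 0


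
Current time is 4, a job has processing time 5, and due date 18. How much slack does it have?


Slack = due - current_time - processing
= 18 - 4 - 5
= 9
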